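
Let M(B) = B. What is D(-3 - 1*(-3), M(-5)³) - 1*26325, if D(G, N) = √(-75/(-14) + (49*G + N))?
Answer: -26325 + 5*I*√938/14 ≈ -26325.0 + 10.938*I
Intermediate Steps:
D(G, N) = √(75/14 + N + 49*G) (D(G, N) = √(-75*(-1/14) + (N + 49*G)) = √(75/14 + (N + 49*G)) = √(75/14 + N + 49*G))
D(-3 - 1*(-3), M(-5)³) - 1*26325 = √(1050 + 196*(-5)³ + 9604*(-3 - 1*(-3)))/14 - 1*26325 = √(1050 + 196*(-125) + 9604*(-3 + 3))/14 - 26325 = √(1050 - 24500 + 9604*0)/14 - 26325 = √(1050 - 24500 + 0)/14 - 26325 = √(-23450)/14 - 26325 = (5*I*√938)/14 - 26325 = 5*I*√938/14 - 26325 = -26325 + 5*I*√938/14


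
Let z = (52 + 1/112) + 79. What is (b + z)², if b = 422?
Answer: 3836191969/12544 ≈ 3.0582e+5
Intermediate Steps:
z = 14673/112 (z = (52 + 1/112) + 79 = 5825/112 + 79 = 14673/112 ≈ 131.01)
(b + z)² = (422 + 14673/112)² = (61937/112)² = 3836191969/12544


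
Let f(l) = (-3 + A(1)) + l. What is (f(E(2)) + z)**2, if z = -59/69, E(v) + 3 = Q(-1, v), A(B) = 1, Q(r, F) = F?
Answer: 70756/4761 ≈ 14.862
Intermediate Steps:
E(v) = -3 + v
z = -59/69 (z = -59*1/69 = -59/69 ≈ -0.85507)
f(l) = -2 + l (f(l) = (-3 + 1) + l = -2 + l)
(f(E(2)) + z)**2 = ((-2 + (-3 + 2)) - 59/69)**2 = ((-2 - 1) - 59/69)**2 = (-3 - 59/69)**2 = (-266/69)**2 = 70756/4761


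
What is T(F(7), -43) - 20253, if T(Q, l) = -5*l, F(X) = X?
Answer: -20038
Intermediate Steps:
T(F(7), -43) - 20253 = -5*(-43) - 20253 = 215 - 20253 = -20038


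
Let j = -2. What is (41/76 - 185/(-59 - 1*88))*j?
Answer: -20087/5586 ≈ -3.5960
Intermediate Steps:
(41/76 - 185/(-59 - 1*88))*j = (41/76 - 185/(-59 - 1*88))*(-2) = (41*(1/76) - 185/(-59 - 88))*(-2) = (41/76 - 185/(-147))*(-2) = (41/76 - 185*(-1/147))*(-2) = (41/76 + 185/147)*(-2) = (20087/11172)*(-2) = -20087/5586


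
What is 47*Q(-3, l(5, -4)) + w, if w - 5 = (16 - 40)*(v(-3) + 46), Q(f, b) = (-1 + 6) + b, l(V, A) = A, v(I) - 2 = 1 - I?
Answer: -1196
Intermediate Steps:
v(I) = 3 - I (v(I) = 2 + (1 - I) = 3 - I)
Q(f, b) = 5 + b
w = -1243 (w = 5 + (16 - 40)*((3 - 1*(-3)) + 46) = 5 - 24*((3 + 3) + 46) = 5 - 24*(6 + 46) = 5 - 24*52 = 5 - 1248 = -1243)
47*Q(-3, l(5, -4)) + w = 47*(5 - 4) - 1243 = 47*1 - 1243 = 47 - 1243 = -1196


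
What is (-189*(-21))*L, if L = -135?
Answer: -535815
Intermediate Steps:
(-189*(-21))*L = -189*(-21)*(-135) = 3969*(-135) = -535815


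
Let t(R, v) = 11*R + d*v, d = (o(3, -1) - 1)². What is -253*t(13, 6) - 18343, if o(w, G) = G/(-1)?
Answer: -54522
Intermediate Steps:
o(w, G) = -G (o(w, G) = G*(-1) = -G)
d = 0 (d = (-1*(-1) - 1)² = (1 - 1)² = 0² = 0)
t(R, v) = 11*R (t(R, v) = 11*R + 0*v = 11*R + 0 = 11*R)
-253*t(13, 6) - 18343 = -2783*13 - 18343 = -253*143 - 18343 = -36179 - 18343 = -54522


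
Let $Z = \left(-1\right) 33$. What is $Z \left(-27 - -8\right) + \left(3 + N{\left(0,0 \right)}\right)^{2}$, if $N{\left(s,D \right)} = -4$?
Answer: $628$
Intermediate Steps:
$Z = -33$
$Z \left(-27 - -8\right) + \left(3 + N{\left(0,0 \right)}\right)^{2} = - 33 \left(-27 - -8\right) + \left(3 - 4\right)^{2} = - 33 \left(-27 + 8\right) + \left(-1\right)^{2} = \left(-33\right) \left(-19\right) + 1 = 627 + 1 = 628$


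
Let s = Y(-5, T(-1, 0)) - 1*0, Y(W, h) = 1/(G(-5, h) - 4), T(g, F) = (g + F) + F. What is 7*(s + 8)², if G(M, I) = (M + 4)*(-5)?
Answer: 567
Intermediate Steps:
T(g, F) = g + 2*F (T(g, F) = (F + g) + F = g + 2*F)
G(M, I) = -20 - 5*M (G(M, I) = (4 + M)*(-5) = -20 - 5*M)
Y(W, h) = 1 (Y(W, h) = 1/((-20 - 5*(-5)) - 4) = 1/((-20 + 25) - 4) = 1/(5 - 4) = 1/1 = 1)
s = 1 (s = 1 - 1*0 = 1 + 0 = 1)
7*(s + 8)² = 7*(1 + 8)² = 7*9² = 7*81 = 567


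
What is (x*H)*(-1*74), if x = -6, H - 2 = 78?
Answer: 35520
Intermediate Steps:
H = 80 (H = 2 + 78 = 80)
(x*H)*(-1*74) = (-6*80)*(-1*74) = -480*(-74) = 35520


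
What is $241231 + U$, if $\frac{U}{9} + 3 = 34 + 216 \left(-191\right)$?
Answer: $-129794$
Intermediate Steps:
$U = -371025$ ($U = -27 + 9 \left(34 + 216 \left(-191\right)\right) = -27 + 9 \left(34 - 41256\right) = -27 + 9 \left(-41222\right) = -27 - 370998 = -371025$)
$241231 + U = 241231 - 371025 = -129794$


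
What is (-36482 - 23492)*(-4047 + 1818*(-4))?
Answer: 678845706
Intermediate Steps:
(-36482 - 23492)*(-4047 + 1818*(-4)) = -59974*(-4047 - 7272) = -59974*(-11319) = 678845706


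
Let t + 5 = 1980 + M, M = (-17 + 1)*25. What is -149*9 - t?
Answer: -2916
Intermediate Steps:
M = -400 (M = -16*25 = -400)
t = 1575 (t = -5 + (1980 - 400) = -5 + 1580 = 1575)
-149*9 - t = -149*9 - 1*1575 = -1341 - 1575 = -2916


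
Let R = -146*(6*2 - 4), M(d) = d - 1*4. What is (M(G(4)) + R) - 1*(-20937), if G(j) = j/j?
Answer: 19766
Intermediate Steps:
G(j) = 1
M(d) = -4 + d (M(d) = d - 4 = -4 + d)
R = -1168 (R = -146*(12 - 4) = -146*8 = -1168)
(M(G(4)) + R) - 1*(-20937) = ((-4 + 1) - 1168) - 1*(-20937) = (-3 - 1168) + 20937 = -1171 + 20937 = 19766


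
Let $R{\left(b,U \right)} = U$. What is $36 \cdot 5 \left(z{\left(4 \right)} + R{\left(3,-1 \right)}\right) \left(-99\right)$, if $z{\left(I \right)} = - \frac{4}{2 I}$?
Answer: $26730$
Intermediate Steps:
$z{\left(I \right)} = - \frac{2}{I}$ ($z{\left(I \right)} = - 4 \frac{1}{2 I} = - \frac{2}{I}$)
$36 \cdot 5 \left(z{\left(4 \right)} + R{\left(3,-1 \right)}\right) \left(-99\right) = 36 \cdot 5 \left(- \frac{2}{4} - 1\right) \left(-99\right) = 36 \cdot 5 \left(\left(-2\right) \frac{1}{4} - 1\right) \left(-99\right) = 36 \cdot 5 \left(- \frac{1}{2} - 1\right) \left(-99\right) = 36 \cdot 5 \left(- \frac{3}{2}\right) \left(-99\right) = 36 \left(- \frac{15}{2}\right) \left(-99\right) = \left(-270\right) \left(-99\right) = 26730$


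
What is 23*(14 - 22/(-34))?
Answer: 5727/17 ≈ 336.88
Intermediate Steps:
23*(14 - 22/(-34)) = 23*(14 - 22*(-1/34)) = 23*(14 + 11/17) = 23*(249/17) = 5727/17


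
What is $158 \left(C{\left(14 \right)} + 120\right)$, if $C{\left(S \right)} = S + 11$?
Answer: $22910$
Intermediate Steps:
$C{\left(S \right)} = 11 + S$
$158 \left(C{\left(14 \right)} + 120\right) = 158 \left(\left(11 + 14\right) + 120\right) = 158 \left(25 + 120\right) = 158 \cdot 145 = 22910$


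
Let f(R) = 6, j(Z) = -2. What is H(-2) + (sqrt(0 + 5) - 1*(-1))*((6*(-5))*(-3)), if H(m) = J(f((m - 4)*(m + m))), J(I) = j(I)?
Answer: 88 + 90*sqrt(5) ≈ 289.25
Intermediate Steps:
J(I) = -2
H(m) = -2
H(-2) + (sqrt(0 + 5) - 1*(-1))*((6*(-5))*(-3)) = -2 + (sqrt(0 + 5) - 1*(-1))*((6*(-5))*(-3)) = -2 + (sqrt(5) + 1)*(-30*(-3)) = -2 + (1 + sqrt(5))*90 = -2 + (90 + 90*sqrt(5)) = 88 + 90*sqrt(5)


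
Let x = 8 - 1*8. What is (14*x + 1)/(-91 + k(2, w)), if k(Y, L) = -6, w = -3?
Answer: -1/97 ≈ -0.010309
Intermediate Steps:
x = 0 (x = 8 - 8 = 0)
(14*x + 1)/(-91 + k(2, w)) = (14*0 + 1)/(-91 - 6) = (0 + 1)/(-97) = -1/97*1 = -1/97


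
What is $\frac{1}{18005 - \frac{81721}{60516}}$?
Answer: $\frac{60516}{1089508859} \approx 5.5544 \cdot 10^{-5}$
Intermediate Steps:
$\frac{1}{18005 - \frac{81721}{60516}} = \frac{1}{\frac{1089508859}{60516}} = \frac{60516}{1089508859}$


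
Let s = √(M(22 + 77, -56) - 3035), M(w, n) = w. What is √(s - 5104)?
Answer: √(-5104 + 2*I*√734) ≈ 0.3792 + 71.443*I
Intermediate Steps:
s = 2*I*√734 (s = √((22 + 77) - 3035) = √(99 - 3035) = √(-2936) = 2*I*√734 ≈ 54.185*I)
√(s - 5104) = √(2*I*√734 - 5104) = √(-5104 + 2*I*√734)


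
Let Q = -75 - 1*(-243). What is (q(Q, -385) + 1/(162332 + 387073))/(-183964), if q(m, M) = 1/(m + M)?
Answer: 137297/5483087722035 ≈ 2.5040e-8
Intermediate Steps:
Q = 168 (Q = -75 + 243 = 168)
q(m, M) = 1/(M + m)
(q(Q, -385) + 1/(162332 + 387073))/(-183964) = (1/(-385 + 168) + 1/(162332 + 387073))/(-183964) = (1/(-217) + 1/549405)*(-1/183964) = (-1/217 + 1/549405)*(-1/183964) = -549188/119220885*(-1/183964) = 137297/5483087722035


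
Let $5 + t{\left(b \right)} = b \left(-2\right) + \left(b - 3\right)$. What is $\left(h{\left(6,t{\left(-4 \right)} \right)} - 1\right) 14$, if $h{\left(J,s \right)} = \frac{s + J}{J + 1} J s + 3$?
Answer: $-68$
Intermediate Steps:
$t{\left(b \right)} = -8 - b$ ($t{\left(b \right)} = -5 + \left(b \left(-2\right) + \left(b - 3\right)\right) = -5 - \left(3 + b\right) = -8 - b$)
$h{\left(J,s \right)} = 3 + \frac{J s \left(J + s\right)}{1 + J}$ ($h{\left(J,s \right)} = \frac{J + s}{1 + J} J s + 3 = \frac{J \left(J + s\right)}{1 + J} s + 3 = \frac{J s \left(J + s\right)}{1 + J} + 3 = 3 + \frac{J s \left(J + s\right)}{1 + J}$)
$\left(h{\left(6,t{\left(-4 \right)} \right)} - 1\right) 14 = \left(\frac{3 + 3 \cdot 6 + 6 \left(-8 - -4\right)^{2} + \left(-8 - -4\right) 6^{2}}{1 + 6} - 1\right) 14 = \left(\frac{3 + 18 + 6 \left(-8 + 4\right)^{2} + \left(-8 + 4\right) 36}{7} - 1\right) 14 = \left(\frac{3 + 18 + 6 \left(-4\right)^{2} - 144}{7} - 1\right) 14 = \left(\frac{3 + 18 + 6 \cdot 16 - 144}{7} - 1\right) 14 = \left(\frac{3 + 18 + 96 - 144}{7} - 1\right) 14 = \left(\frac{1}{7} \left(-27\right) - 1\right) 14 = \left(- \frac{27}{7} - 1\right) 14 = \left(- \frac{34}{7}\right) 14 = -68$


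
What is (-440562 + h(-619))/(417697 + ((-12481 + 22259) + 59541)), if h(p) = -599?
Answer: -441161/487016 ≈ -0.90584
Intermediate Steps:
(-440562 + h(-619))/(417697 + ((-12481 + 22259) + 59541)) = (-440562 - 599)/(417697 + ((-12481 + 22259) + 59541)) = -441161/(417697 + (9778 + 59541)) = -441161/(417697 + 69319) = -441161/487016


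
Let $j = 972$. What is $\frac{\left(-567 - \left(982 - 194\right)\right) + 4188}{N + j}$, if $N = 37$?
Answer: $\frac{2833}{1009} \approx 2.8077$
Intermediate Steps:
$\frac{\left(-567 - \left(982 - 194\right)\right) + 4188}{N + j} = \frac{\left(-567 - \left(982 - 194\right)\right) + 4188}{37 + 972} = \frac{\left(-567 - \left(982 - 194\right)\right) + 4188}{1009} = \left(\left(-567 - 788\right) + 4188\right) \frac{1}{1009} = \left(-1355 + 4188\right) \frac{1}{1009} = 2833 \cdot \frac{1}{1009} = \frac{2833}{1009}$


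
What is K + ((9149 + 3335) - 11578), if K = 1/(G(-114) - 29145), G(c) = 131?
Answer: 26286683/29014 ≈ 906.00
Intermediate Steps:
K = -1/29014 (K = 1/(131 - 29145) = 1/(-29014) = -1/29014 ≈ -3.4466e-5)
K + ((9149 + 3335) - 11578) = -1/29014 + ((9149 + 3335) - 11578) = -1/29014 + (12484 - 11578) = -1/29014 + 906 = 26286683/29014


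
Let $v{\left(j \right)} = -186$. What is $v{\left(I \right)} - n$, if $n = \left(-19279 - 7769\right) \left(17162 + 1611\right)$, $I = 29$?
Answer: $507771918$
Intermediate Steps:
$n = -507772104$ ($n = \left(-27048\right) 18773 = -507772104$)
$v{\left(I \right)} - n = -186 - -507772104 = -186 + 507772104 = 507771918$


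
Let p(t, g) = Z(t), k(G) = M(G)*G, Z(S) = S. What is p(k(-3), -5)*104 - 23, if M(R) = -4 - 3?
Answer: 2161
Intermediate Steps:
M(R) = -7
k(G) = -7*G
p(t, g) = t
p(k(-3), -5)*104 - 23 = -7*(-3)*104 - 23 = 21*104 - 23 = 2184 - 23 = 2161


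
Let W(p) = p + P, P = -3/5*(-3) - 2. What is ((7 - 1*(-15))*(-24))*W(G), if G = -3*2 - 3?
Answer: 24288/5 ≈ 4857.6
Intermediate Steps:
G = -9 (G = -6 - 3 = -9)
P = -⅕ (P = -3*⅕*(-3) - 2 = -⅗*(-3) - 2 = 9/5 - 2 = -⅕ ≈ -0.20000)
W(p) = -⅕ + p (W(p) = p - ⅕ = -⅕ + p)
((7 - 1*(-15))*(-24))*W(G) = ((7 - 1*(-15))*(-24))*(-⅕ - 9) = ((7 + 15)*(-24))*(-46/5) = (22*(-24))*(-46/5) = -528*(-46/5) = 24288/5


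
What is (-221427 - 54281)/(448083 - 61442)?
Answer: -275708/386641 ≈ -0.71309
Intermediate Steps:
(-221427 - 54281)/(448083 - 61442) = -275708/386641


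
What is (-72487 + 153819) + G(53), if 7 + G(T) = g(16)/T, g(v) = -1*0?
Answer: 81325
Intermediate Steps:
g(v) = 0
G(T) = -7 (G(T) = -7 + 0/T = -7 + 0 = -7)
(-72487 + 153819) + G(53) = (-72487 + 153819) - 7 = 81332 - 7 = 81325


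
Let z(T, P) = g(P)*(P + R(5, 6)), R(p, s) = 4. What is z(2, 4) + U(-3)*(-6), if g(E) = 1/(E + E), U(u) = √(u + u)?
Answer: 1 - 6*I*√6 ≈ 1.0 - 14.697*I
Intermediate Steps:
U(u) = √2*√u (U(u) = √(2*u) = √2*√u)
g(E) = 1/(2*E)
z(T, P) = (4 + P)/(2*P) (z(T, P) = (1/(2*P))*(P + 4) = (1/(2*P))*(4 + P) = (4 + P)/(2*P))
z(2, 4) + U(-3)*(-6) = (½)*(4 + 4)/4 + (√2*√(-3))*(-6) = (½)*(¼)*8 + (√2*(I*√3))*(-6) = 1 + (I*√6)*(-6) = 1 - 6*I*√6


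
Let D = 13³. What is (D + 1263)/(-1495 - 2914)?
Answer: -3460/4409 ≈ -0.78476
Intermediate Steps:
D = 2197
(D + 1263)/(-1495 - 2914) = (2197 + 1263)/(-1495 - 2914) = 3460/(-4409) = 3460*(-1/4409) = -3460/4409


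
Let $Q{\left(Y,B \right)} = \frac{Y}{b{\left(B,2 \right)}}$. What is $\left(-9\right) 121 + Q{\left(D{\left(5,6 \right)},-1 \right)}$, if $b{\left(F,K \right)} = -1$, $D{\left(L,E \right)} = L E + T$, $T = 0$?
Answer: $-1119$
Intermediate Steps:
$D{\left(L,E \right)} = E L$ ($D{\left(L,E \right)} = L E + 0 = E L + 0 = E L$)
$Q{\left(Y,B \right)} = - Y$ ($Q{\left(Y,B \right)} = \frac{Y}{-1} = Y \left(-1\right) = - Y$)
$\left(-9\right) 121 + Q{\left(D{\left(5,6 \right)},-1 \right)} = \left(-9\right) 121 - 6 \cdot 5 = -1089 - 30 = -1119$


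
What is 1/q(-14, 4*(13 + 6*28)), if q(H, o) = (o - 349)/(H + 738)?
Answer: 724/375 ≈ 1.9307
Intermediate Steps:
q(H, o) = (-349 + o)/(738 + H)
1/q(-14, 4*(13 + 6*28)) = 1/((-349 + 4*(13 + 6*28))/(738 - 14)) = 1/((-349 + 4*(13 + 168))/724) = 1/((-349 + 4*181)/724) = 1/((-349 + 724)/724) = 1/((1/724)*375) = 1/(375/724) = 724/375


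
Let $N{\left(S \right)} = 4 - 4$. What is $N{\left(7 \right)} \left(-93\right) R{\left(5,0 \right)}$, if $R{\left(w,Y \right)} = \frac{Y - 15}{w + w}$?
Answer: $0$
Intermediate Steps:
$R{\left(w,Y \right)} = \frac{-15 + Y}{2 w}$ ($R{\left(w,Y \right)} = \frac{Y - 15}{2 w} = \left(-15 + Y\right) \frac{1}{2 w} = \frac{-15 + Y}{2 w}$)
$N{\left(S \right)} = 0$ ($N{\left(S \right)} = 4 - 4 = 0$)
$N{\left(7 \right)} \left(-93\right) R{\left(5,0 \right)} = 0 \left(-93\right) \frac{-15 + 0}{2 \cdot 5} = 0 \cdot \frac{1}{2} \cdot \frac{1}{5} \left(-15\right) = 0 \left(- \frac{3}{2}\right) = 0$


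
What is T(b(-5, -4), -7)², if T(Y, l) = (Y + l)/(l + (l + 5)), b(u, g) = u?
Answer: 16/9 ≈ 1.7778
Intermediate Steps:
T(Y, l) = (Y + l)/(5 + 2*l) (T(Y, l) = (Y + l)/(l + (5 + l)) = (Y + l)/(5 + 2*l))
T(b(-5, -4), -7)² = ((-5 - 7)/(5 + 2*(-7)))² = (-12/(5 - 14))² = (-12/(-9))² = (-⅑*(-12))² = (4/3)² = 16/9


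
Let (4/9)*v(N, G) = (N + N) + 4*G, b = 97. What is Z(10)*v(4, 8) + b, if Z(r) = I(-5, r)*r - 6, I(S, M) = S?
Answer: -4943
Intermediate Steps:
Z(r) = -6 - 5*r (Z(r) = -5*r - 6 = -6 - 5*r)
v(N, G) = 9*G + 9*N/2 (v(N, G) = 9*((N + N) + 4*G)/4 = 9*(2*N + 4*G)/4 = 9*G + 9*N/2)
Z(10)*v(4, 8) + b = (-6 - 5*10)*(9*8 + (9/2)*4) + 97 = (-6 - 50)*(72 + 18) + 97 = -56*90 + 97 = -5040 + 97 = -4943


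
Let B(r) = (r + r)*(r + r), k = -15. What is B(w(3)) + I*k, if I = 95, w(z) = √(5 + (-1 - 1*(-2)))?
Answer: -1401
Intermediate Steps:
w(z) = √6 (w(z) = √(5 + (-1 + 2)) = √(5 + 1) = √6)
B(r) = 4*r² (B(r) = (2*r)*(2*r) = 4*r²)
B(w(3)) + I*k = 4*(√6)² + 95*(-15) = 4*6 - 1425 = 24 - 1425 = -1401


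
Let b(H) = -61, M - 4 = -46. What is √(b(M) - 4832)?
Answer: I*√4893 ≈ 69.95*I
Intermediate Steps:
M = -42 (M = 4 - 46 = -42)
√(b(M) - 4832) = √(-61 - 4832) = √(-4893) = I*√4893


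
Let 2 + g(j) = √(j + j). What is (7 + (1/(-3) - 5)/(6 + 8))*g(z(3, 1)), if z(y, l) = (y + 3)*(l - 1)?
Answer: -278/21 ≈ -13.238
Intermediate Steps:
z(y, l) = (-1 + l)*(3 + y) (z(y, l) = (3 + y)*(-1 + l) = (-1 + l)*(3 + y))
g(j) = -2 + √2*√j (g(j) = -2 + √(j + j) = -2 + √(2*j) = -2 + √2*√j)
(7 + (1/(-3) - 5)/(6 + 8))*g(z(3, 1)) = (7 + (1/(-3) - 5)/(6 + 8))*(-2 + √2*√(-3 - 1*3 + 3*1 + 1*3)) = (7 + (-⅓ - 5)/14)*(-2 + √2*√(-3 - 3 + 3 + 3)) = (7 - 16/3*1/14)*(-2 + √2*√0) = (7 - 8/21)*(-2 + √2*0) = 139*(-2 + 0)/21 = (139/21)*(-2) = -278/21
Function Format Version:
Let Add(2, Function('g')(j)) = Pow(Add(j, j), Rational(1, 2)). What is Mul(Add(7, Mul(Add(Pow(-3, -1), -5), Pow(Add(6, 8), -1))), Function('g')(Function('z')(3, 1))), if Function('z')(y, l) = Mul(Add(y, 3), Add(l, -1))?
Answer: Rational(-278, 21) ≈ -13.238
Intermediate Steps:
Function('z')(y, l) = Mul(Add(-1, l), Add(3, y)) (Function('z')(y, l) = Mul(Add(3, y), Add(-1, l)) = Mul(Add(-1, l), Add(3, y)))
Function('g')(j) = Add(-2, Mul(Pow(2, Rational(1, 2)), Pow(j, Rational(1, 2)))) (Function('g')(j) = Add(-2, Pow(Add(j, j), Rational(1, 2))) = Add(-2, Pow(Mul(2, j), Rational(1, 2))) = Add(-2, Mul(Pow(2, Rational(1, 2)), Pow(j, Rational(1, 2)))))
Mul(Add(7, Mul(Add(Pow(-3, -1), -5), Pow(Add(6, 8), -1))), Function('g')(Function('z')(3, 1))) = Mul(Add(7, Mul(Add(Pow(-3, -1), -5), Pow(Add(6, 8), -1))), Add(-2, Mul(Pow(2, Rational(1, 2)), Pow(Add(-3, Mul(-1, 3), Mul(3, 1), Mul(1, 3)), Rational(1, 2))))) = Mul(Add(7, Mul(Add(Rational(-1, 3), -5), Pow(14, -1))), Add(-2, Mul(Pow(2, Rational(1, 2)), Pow(Add(-3, -3, 3, 3), Rational(1, 2))))) = Mul(Add(7, Mul(Rational(-16, 3), Rational(1, 14))), Add(-2, Mul(Pow(2, Rational(1, 2)), Pow(0, Rational(1, 2))))) = Mul(Add(7, Rational(-8, 21)), Add(-2, Mul(Pow(2, Rational(1, 2)), 0))) = Mul(Rational(139, 21), Add(-2, 0)) = Mul(Rational(139, 21), -2) = Rational(-278, 21)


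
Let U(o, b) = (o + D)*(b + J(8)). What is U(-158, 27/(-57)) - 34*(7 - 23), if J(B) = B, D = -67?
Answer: -21839/19 ≈ -1149.4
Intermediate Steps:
U(o, b) = (-67 + o)*(8 + b) (U(o, b) = (o - 67)*(b + 8) = (-67 + o)*(8 + b))
U(-158, 27/(-57)) - 34*(7 - 23) = (-536 - 1809/(-57) + 8*(-158) + (27/(-57))*(-158)) - 34*(7 - 23) = (-536 - 1809*(-1)/57 - 1264 + (27*(-1/57))*(-158)) - 34*(-16) = (-536 - 67*(-9/19) - 1264 - 9/19*(-158)) + 544 = (-536 + 603/19 - 1264 + 1422/19) + 544 = -32175/19 + 544 = -21839/19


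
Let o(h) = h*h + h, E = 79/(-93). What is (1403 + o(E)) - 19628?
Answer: -157629131/8649 ≈ -18225.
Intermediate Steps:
E = -79/93 (E = 79*(-1/93) = -79/93 ≈ -0.84946)
o(h) = h + h² (o(h) = h² + h = h + h²)
(1403 + o(E)) - 19628 = (1403 - 79*(1 - 79/93)/93) - 19628 = (1403 - 79/93*14/93) - 19628 = (1403 - 1106/8649) - 19628 = 12133441/8649 - 19628 = -157629131/8649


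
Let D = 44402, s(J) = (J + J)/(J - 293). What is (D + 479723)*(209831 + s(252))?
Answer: 4508820428875/41 ≈ 1.0997e+11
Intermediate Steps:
s(J) = 2*J/(-293 + J) (s(J) = (2*J)/(-293 + J) = 2*J/(-293 + J))
(D + 479723)*(209831 + s(252)) = (44402 + 479723)*(209831 + 2*252/(-293 + 252)) = 524125*(209831 + 2*252/(-41)) = 524125*(209831 + 2*252*(-1/41)) = 524125*(209831 - 504/41) = 524125*(8602567/41) = 4508820428875/41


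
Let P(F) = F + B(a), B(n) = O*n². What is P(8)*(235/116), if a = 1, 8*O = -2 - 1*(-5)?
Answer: 15745/928 ≈ 16.967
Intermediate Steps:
O = 3/8 (O = (-2 - 1*(-5))/8 = (-2 + 5)/8 = (⅛)*3 = 3/8 ≈ 0.37500)
B(n) = 3*n²/8
P(F) = 3/8 + F (P(F) = F + (3/8)*1² = F + (3/8)*1 = F + 3/8 = 3/8 + F)
P(8)*(235/116) = (3/8 + 8)*(235/116) = 67*(235*(1/116))/8 = (67/8)*(235/116) = 15745/928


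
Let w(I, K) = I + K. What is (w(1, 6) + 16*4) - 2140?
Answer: -2069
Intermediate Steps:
(w(1, 6) + 16*4) - 2140 = ((1 + 6) + 16*4) - 2140 = (7 + 64) - 2140 = 71 - 2140 = -2069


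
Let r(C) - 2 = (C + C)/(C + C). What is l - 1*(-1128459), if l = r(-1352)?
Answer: 1128462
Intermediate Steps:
r(C) = 3 (r(C) = 2 + (C + C)/(C + C) = 2 + (2*C)/((2*C)) = 2 + (2*C)*(1/(2*C)) = 2 + 1 = 3)
l = 3
l - 1*(-1128459) = 3 - 1*(-1128459) = 3 + 1128459 = 1128462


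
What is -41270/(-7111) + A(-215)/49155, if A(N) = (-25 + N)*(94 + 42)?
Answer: 119768254/23302747 ≈ 5.1397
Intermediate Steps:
A(N) = -3400 + 136*N (A(N) = (-25 + N)*136 = -3400 + 136*N)
-41270/(-7111) + A(-215)/49155 = -41270/(-7111) + (-3400 + 136*(-215))/49155 = -41270*(-1/7111) + (-3400 - 29240)*(1/49155) = 41270/7111 - 32640*1/49155 = 41270/7111 - 2176/3277 = 119768254/23302747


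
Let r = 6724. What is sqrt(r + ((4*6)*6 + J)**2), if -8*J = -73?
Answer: sqrt(1930961)/8 ≈ 173.70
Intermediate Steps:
J = 73/8 (J = -1/8*(-73) = 73/8 ≈ 9.1250)
sqrt(r + ((4*6)*6 + J)**2) = sqrt(6724 + ((4*6)*6 + 73/8)**2) = sqrt(6724 + (24*6 + 73/8)**2) = sqrt(6724 + (144 + 73/8)**2) = sqrt(6724 + (1225/8)**2) = sqrt(6724 + 1500625/64) = sqrt(1930961/64) = sqrt(1930961)/8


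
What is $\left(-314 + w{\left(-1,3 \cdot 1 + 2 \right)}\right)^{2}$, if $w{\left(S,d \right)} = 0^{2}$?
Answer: $98596$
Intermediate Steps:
$w{\left(S,d \right)} = 0$
$\left(-314 + w{\left(-1,3 \cdot 1 + 2 \right)}\right)^{2} = \left(-314 + 0\right)^{2} = \left(-314\right)^{2} = 98596$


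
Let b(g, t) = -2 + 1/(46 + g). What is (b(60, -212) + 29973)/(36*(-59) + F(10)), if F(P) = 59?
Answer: -3176927/218890 ≈ -14.514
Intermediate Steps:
(b(60, -212) + 29973)/(36*(-59) + F(10)) = ((-91 - 2*60)/(46 + 60) + 29973)/(36*(-59) + 59) = ((-91 - 120)/106 + 29973)/(-2124 + 59) = ((1/106)*(-211) + 29973)/(-2065) = (-211/106 + 29973)*(-1/2065) = (3176927/106)*(-1/2065) = -3176927/218890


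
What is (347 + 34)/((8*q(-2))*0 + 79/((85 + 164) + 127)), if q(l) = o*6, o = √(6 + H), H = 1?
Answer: 143256/79 ≈ 1813.4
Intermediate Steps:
o = √7 (o = √(6 + 1) = √7 ≈ 2.6458)
q(l) = 6*√7 (q(l) = √7*6 = 6*√7)
(347 + 34)/((8*q(-2))*0 + 79/((85 + 164) + 127)) = (347 + 34)/((8*(6*√7))*0 + 79/((85 + 164) + 127)) = 381/((48*√7)*0 + 79/(249 + 127)) = 381/(0 + 79/376) = 381/(79/376) = 381*(376/79) = 143256/79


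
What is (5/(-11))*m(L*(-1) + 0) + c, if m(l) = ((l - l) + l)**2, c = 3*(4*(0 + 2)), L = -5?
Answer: 139/11 ≈ 12.636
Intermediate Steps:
c = 24 (c = 3*(4*2) = 3*8 = 24)
m(l) = l**2 (m(l) = (0 + l)**2 = l**2)
(5/(-11))*m(L*(-1) + 0) + c = (5/(-11))*(-5*(-1) + 0)**2 + 24 = (5*(-1/11))*(5 + 0)**2 + 24 = -5/11*5**2 + 24 = -5/11*25 + 24 = -125/11 + 24 = 139/11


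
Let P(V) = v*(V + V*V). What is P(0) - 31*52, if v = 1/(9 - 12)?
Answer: -1612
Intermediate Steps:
v = -⅓ (v = 1/(-3) = -⅓ ≈ -0.33333)
P(V) = -V/3 - V²/3 (P(V) = -(V + V*V)/3 = -(V + V²)/3 = -V/3 - V²/3)
P(0) - 31*52 = -⅓*0*(1 + 0) - 31*52 = -⅓*0*1 - 1612 = 0 - 1612 = -1612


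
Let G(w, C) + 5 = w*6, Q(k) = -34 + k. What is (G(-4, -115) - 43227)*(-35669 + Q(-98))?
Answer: 1548608056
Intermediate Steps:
G(w, C) = -5 + 6*w (G(w, C) = -5 + w*6 = -5 + 6*w)
(G(-4, -115) - 43227)*(-35669 + Q(-98)) = ((-5 + 6*(-4)) - 43227)*(-35669 + (-34 - 98)) = ((-5 - 24) - 43227)*(-35669 - 132) = (-29 - 43227)*(-35801) = -43256*(-35801) = 1548608056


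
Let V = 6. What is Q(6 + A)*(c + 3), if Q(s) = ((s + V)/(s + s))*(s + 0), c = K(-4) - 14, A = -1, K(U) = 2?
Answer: -99/2 ≈ -49.500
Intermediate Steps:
c = -12 (c = 2 - 14 = -12)
Q(s) = 3 + s/2 (Q(s) = ((s + 6)/(s + s))*(s + 0) = ((6 + s)/((2*s)))*s = ((6 + s)*(1/(2*s)))*s = ((6 + s)/(2*s))*s = 3 + s/2)
Q(6 + A)*(c + 3) = (3 + (6 - 1)/2)*(-12 + 3) = (3 + (½)*5)*(-9) = (3 + 5/2)*(-9) = (11/2)*(-9) = -99/2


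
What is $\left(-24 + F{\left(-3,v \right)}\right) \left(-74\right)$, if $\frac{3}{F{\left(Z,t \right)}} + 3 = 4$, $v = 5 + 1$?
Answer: $1554$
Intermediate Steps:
$v = 6$
$F{\left(Z,t \right)} = 3$ ($F{\left(Z,t \right)} = \frac{3}{-3 + 4} = \frac{3}{1} = 3 \cdot 1 = 3$)
$\left(-24 + F{\left(-3,v \right)}\right) \left(-74\right) = \left(-24 + 3\right) \left(-74\right) = \left(-21\right) \left(-74\right) = 1554$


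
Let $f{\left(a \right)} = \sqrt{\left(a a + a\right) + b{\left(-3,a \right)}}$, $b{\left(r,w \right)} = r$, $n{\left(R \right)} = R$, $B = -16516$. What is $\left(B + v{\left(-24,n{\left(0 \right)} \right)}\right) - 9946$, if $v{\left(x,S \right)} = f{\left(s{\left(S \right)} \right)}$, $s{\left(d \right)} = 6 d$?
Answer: $-26462 + i \sqrt{3} \approx -26462.0 + 1.732 i$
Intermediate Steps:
$f{\left(a \right)} = \sqrt{-3 + a + a^{2}}$ ($f{\left(a \right)} = \sqrt{\left(a a + a\right) - 3} = \sqrt{\left(a^{2} + a\right) - 3} = \sqrt{\left(a + a^{2}\right) - 3} = \sqrt{-3 + a + a^{2}}$)
$v{\left(x,S \right)} = \sqrt{-3 + 6 S + 36 S^{2}}$ ($v{\left(x,S \right)} = \sqrt{-3 + 6 S + \left(6 S\right)^{2}} = \sqrt{-3 + 6 S + 36 S^{2}}$)
$\left(B + v{\left(-24,n{\left(0 \right)} \right)}\right) - 9946 = \left(-16516 + \sqrt{-3 + 6 \cdot 0 + 36 \cdot 0^{2}}\right) - 9946 = \left(-16516 + \sqrt{-3 + 0 + 36 \cdot 0}\right) - 9946 = \left(-16516 + \sqrt{-3 + 0 + 0}\right) - 9946 = \left(-16516 + \sqrt{-3}\right) - 9946 = \left(-16516 + i \sqrt{3}\right) - 9946 = -26462 + i \sqrt{3}$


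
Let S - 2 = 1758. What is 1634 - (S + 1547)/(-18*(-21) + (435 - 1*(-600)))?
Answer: 2305535/1413 ≈ 1631.7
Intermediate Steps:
S = 1760 (S = 2 + 1758 = 1760)
1634 - (S + 1547)/(-18*(-21) + (435 - 1*(-600))) = 1634 - (1760 + 1547)/(-18*(-21) + (435 - 1*(-600))) = 1634 - 3307/(378 + (435 + 600)) = 1634 - 3307/(378 + 1035) = 1634 - 3307/1413 = 2305535/1413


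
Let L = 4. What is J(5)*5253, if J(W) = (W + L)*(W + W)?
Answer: 472770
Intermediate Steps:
J(W) = 2*W*(4 + W) (J(W) = (W + 4)*(W + W) = (4 + W)*(2*W) = 2*W*(4 + W))
J(5)*5253 = (2*5*(4 + 5))*5253 = (2*5*9)*5253 = 90*5253 = 472770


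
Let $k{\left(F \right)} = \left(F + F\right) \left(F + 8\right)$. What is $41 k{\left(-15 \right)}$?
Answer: $8610$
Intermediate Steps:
$k{\left(F \right)} = 2 F \left(8 + F\right)$
$41 k{\left(-15 \right)} = 41 \cdot 2 \left(-15\right) \left(8 - 15\right) = 41 \cdot 2 \left(-15\right) \left(-7\right) = 41 \cdot 210 = 8610$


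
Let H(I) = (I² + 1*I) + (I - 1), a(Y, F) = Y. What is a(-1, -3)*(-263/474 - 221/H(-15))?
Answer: 38944/22989 ≈ 1.6940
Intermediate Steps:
H(I) = -1 + I² + 2*I (H(I) = (I² + I) + (-1 + I) = (I + I²) + (-1 + I) = -1 + I² + 2*I)
a(-1, -3)*(-263/474 - 221/H(-15)) = -(-263/474 - 221/(-1 + (-15)² + 2*(-15))) = -(-263*1/474 - 221/(-1 + 225 - 30)) = -(-263/474 - 221/194) = -1*(-38944/22989) = 38944/22989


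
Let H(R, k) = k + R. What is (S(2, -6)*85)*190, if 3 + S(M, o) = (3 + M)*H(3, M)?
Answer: 355300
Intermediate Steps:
H(R, k) = R + k
S(M, o) = -3 + (3 + M)**2 (S(M, o) = -3 + (3 + M)*(3 + M) = -3 + (3 + M)**2)
(S(2, -6)*85)*190 = ((6 + 2**2 + 6*2)*85)*190 = ((6 + 4 + 12)*85)*190 = (22*85)*190 = 1870*190 = 355300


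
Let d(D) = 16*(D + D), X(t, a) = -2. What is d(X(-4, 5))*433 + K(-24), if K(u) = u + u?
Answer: -27760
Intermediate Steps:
d(D) = 32*D (d(D) = 16*(2*D) = 32*D)
K(u) = 2*u
d(X(-4, 5))*433 + K(-24) = (32*(-2))*433 + 2*(-24) = -64*433 - 48 = -27712 - 48 = -27760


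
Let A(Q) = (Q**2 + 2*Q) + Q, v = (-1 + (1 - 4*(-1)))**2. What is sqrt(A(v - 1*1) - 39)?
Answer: sqrt(231) ≈ 15.199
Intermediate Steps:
v = 16 (v = (-1 + (1 + 4))**2 = (-1 + 5)**2 = 4**2 = 16)
A(Q) = Q**2 + 3*Q
sqrt(A(v - 1*1) - 39) = sqrt((16 - 1*1)*(3 + (16 - 1*1)) - 39) = sqrt((16 - 1)*(3 + (16 - 1)) - 39) = sqrt(15*(3 + 15) - 39) = sqrt(15*18 - 39) = sqrt(270 - 39) = sqrt(231)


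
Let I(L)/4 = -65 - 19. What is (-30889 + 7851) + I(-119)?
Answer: -23374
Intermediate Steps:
I(L) = -336 (I(L) = 4*(-65 - 19) = 4*(-84) = -336)
(-30889 + 7851) + I(-119) = (-30889 + 7851) - 336 = -23038 - 336 = -23374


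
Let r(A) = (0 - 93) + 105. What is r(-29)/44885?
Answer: 12/44885 ≈ 0.00026735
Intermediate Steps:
r(A) = 12 (r(A) = -93 + 105 = 12)
r(-29)/44885 = 12/44885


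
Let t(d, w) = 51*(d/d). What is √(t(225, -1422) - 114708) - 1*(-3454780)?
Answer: 3454780 + I*√114657 ≈ 3.4548e+6 + 338.61*I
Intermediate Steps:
t(d, w) = 51 (t(d, w) = 51*1 = 51)
√(t(225, -1422) - 114708) - 1*(-3454780) = √(51 - 114708) - 1*(-3454780) = √(-114657) + 3454780 = I*√114657 + 3454780 = 3454780 + I*√114657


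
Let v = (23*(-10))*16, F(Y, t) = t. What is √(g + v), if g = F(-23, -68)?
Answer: 2*I*√937 ≈ 61.221*I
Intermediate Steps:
g = -68
v = -3680 (v = -230*16 = -3680)
√(g + v) = √(-68 - 3680) = √(-3748) = 2*I*√937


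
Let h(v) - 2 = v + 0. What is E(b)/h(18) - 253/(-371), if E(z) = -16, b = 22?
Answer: -219/1855 ≈ -0.11806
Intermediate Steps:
h(v) = 2 + v (h(v) = 2 + (v + 0) = 2 + v)
E(b)/h(18) - 253/(-371) = -16/(2 + 18) - 253/(-371) = -16/20 - 253*(-1/371) = -16*1/20 + 253/371 = -4/5 + 253/371 = -219/1855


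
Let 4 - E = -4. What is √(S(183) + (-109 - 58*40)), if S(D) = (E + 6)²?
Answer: I*√2233 ≈ 47.255*I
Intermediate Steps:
E = 8 (E = 4 - 1*(-4) = 4 + 4 = 8)
S(D) = 196 (S(D) = (8 + 6)² = 14² = 196)
√(S(183) + (-109 - 58*40)) = √(196 + (-109 - 58*40)) = √(196 + (-109 - 2320)) = √(196 - 2429) = √(-2233) = I*√2233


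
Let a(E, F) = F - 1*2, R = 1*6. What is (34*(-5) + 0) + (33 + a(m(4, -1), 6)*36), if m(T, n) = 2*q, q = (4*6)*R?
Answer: 7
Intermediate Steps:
R = 6
q = 144 (q = (4*6)*6 = 24*6 = 144)
m(T, n) = 288 (m(T, n) = 2*144 = 288)
a(E, F) = -2 + F (a(E, F) = F - 2 = -2 + F)
(34*(-5) + 0) + (33 + a(m(4, -1), 6)*36) = (34*(-5) + 0) + (33 + (-2 + 6)*36) = (-170 + 0) + (33 + 4*36) = -170 + (33 + 144) = -170 + 177 = 7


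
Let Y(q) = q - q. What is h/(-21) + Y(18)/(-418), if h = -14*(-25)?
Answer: -50/3 ≈ -16.667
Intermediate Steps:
h = 350
Y(q) = 0
h/(-21) + Y(18)/(-418) = 350/(-21) + 0/(-418) = 350*(-1/21) + 0*(-1/418) = -50/3 + 0 = -50/3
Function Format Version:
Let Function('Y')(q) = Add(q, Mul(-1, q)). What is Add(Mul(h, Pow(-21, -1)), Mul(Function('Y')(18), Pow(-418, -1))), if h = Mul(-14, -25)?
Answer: Rational(-50, 3) ≈ -16.667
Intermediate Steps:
h = 350
Function('Y')(q) = 0
Add(Mul(h, Pow(-21, -1)), Mul(Function('Y')(18), Pow(-418, -1))) = Add(Mul(350, Pow(-21, -1)), Mul(0, Pow(-418, -1))) = Add(Mul(350, Rational(-1, 21)), Mul(0, Rational(-1, 418))) = Add(Rational(-50, 3), 0) = Rational(-50, 3)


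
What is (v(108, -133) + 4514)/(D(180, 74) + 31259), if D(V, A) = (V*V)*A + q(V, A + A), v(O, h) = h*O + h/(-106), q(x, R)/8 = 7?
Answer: -1043967/257464990 ≈ -0.0040548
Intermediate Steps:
q(x, R) = 56 (q(x, R) = 8*7 = 56)
v(O, h) = -h/106 + O*h (v(O, h) = O*h + h*(-1/106) = O*h - h/106 = -h/106 + O*h)
D(V, A) = 56 + A*V**2 (D(V, A) = (V*V)*A + 56 = V**2*A + 56 = A*V**2 + 56 = 56 + A*V**2)
(v(108, -133) + 4514)/(D(180, 74) + 31259) = (-133*(-1/106 + 108) + 4514)/((56 + 74*180**2) + 31259) = (-133*11447/106 + 4514)/((56 + 74*32400) + 31259) = (-1522451/106 + 4514)/((56 + 2397600) + 31259) = -1043967/(106*(2397656 + 31259)) = -1043967/106/2428915 = -1043967/106*1/2428915 = -1043967/257464990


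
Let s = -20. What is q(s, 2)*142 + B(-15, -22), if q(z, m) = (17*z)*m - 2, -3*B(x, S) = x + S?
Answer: -290495/3 ≈ -96832.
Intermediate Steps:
B(x, S) = -S/3 - x/3 (B(x, S) = -(x + S)/3 = -(S + x)/3 = -S/3 - x/3)
q(z, m) = -2 + 17*m*z (q(z, m) = 17*m*z - 2 = -2 + 17*m*z)
q(s, 2)*142 + B(-15, -22) = (-2 + 17*2*(-20))*142 + (-1/3*(-22) - 1/3*(-15)) = (-2 - 680)*142 + (22/3 + 5) = -682*142 + 37/3 = -96844 + 37/3 = -290495/3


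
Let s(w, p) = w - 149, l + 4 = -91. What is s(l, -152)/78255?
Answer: -244/78255 ≈ -0.0031180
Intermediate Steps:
l = -95 (l = -4 - 91 = -95)
s(w, p) = -149 + w
s(l, -152)/78255 = (-149 - 95)/78255 = -244*1/78255 = -244/78255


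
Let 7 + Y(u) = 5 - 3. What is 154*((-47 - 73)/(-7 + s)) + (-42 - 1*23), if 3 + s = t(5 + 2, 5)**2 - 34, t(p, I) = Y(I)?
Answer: 17245/19 ≈ 907.63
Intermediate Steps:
Y(u) = -5 (Y(u) = -7 + (5 - 3) = -7 + 2 = -5)
t(p, I) = -5
s = -12 (s = -3 + ((-5)**2 - 34) = -3 + (25 - 34) = -3 - 9 = -12)
154*((-47 - 73)/(-7 + s)) + (-42 - 1*23) = 154*((-47 - 73)/(-7 - 12)) + (-42 - 1*23) = 154*(-120/(-19)) + (-42 - 23) = 154*(-120*(-1/19)) - 65 = 154*(120/19) - 65 = 18480/19 - 65 = 17245/19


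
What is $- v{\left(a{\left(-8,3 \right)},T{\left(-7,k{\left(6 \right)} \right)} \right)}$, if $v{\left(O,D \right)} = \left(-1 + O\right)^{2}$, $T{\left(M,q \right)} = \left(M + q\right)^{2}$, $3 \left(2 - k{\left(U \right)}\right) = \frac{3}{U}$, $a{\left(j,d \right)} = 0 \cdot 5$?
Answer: $-1$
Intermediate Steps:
$a{\left(j,d \right)} = 0$
$k{\left(U \right)} = 2 - \frac{1}{U}$ ($k{\left(U \right)} = 2 - \frac{3 \frac{1}{U}}{3} = 2 - \frac{1}{U}$)
$- v{\left(a{\left(-8,3 \right)},T{\left(-7,k{\left(6 \right)} \right)} \right)} = - \left(-1 + 0\right)^{2} = - \left(-1\right)^{2} = \left(-1\right) 1 = -1$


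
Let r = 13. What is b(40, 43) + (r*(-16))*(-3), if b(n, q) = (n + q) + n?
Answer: 747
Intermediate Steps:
b(n, q) = q + 2*n
b(40, 43) + (r*(-16))*(-3) = (43 + 2*40) + (13*(-16))*(-3) = (43 + 80) - 208*(-3) = 123 + 624 = 747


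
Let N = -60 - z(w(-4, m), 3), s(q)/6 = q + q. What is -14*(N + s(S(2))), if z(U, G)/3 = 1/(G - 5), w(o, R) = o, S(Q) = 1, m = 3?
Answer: 651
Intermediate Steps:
s(q) = 12*q (s(q) = 6*(q + q) = 6*(2*q) = 12*q)
z(U, G) = 3/(-5 + G) (z(U, G) = 3/(G - 5) = 3/(-5 + G))
N = -117/2 (N = -60 - 3/(-5 + 3) = -60 - 3/(-2) = -60 - 3*(-1)/2 = -60 - 1*(-3/2) = -60 + 3/2 = -117/2 ≈ -58.500)
-14*(N + s(S(2))) = -14*(-117/2 + 12*1) = -14*(-117/2 + 12) = -14*(-93/2) = 651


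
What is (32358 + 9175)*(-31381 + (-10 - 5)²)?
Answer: -1294002148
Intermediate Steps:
(32358 + 9175)*(-31381 + (-10 - 5)²) = 41533*(-31381 + (-15)²) = 41533*(-31381 + 225) = 41533*(-31156) = -1294002148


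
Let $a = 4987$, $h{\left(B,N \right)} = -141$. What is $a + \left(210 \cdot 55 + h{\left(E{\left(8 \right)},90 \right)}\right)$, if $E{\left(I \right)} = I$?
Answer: $16396$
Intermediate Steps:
$a + \left(210 \cdot 55 + h{\left(E{\left(8 \right)},90 \right)}\right) = 4987 + \left(210 \cdot 55 - 141\right) = 4987 + \left(11550 - 141\right) = 4987 + 11409 = 16396$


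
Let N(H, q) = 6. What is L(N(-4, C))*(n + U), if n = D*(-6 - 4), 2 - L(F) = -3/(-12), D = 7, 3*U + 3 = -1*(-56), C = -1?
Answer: -1099/12 ≈ -91.583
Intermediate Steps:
U = 53/3 (U = -1 + (-1*(-56))/3 = -1 + (1/3)*56 = -1 + 56/3 = 53/3 ≈ 17.667)
L(F) = 7/4 (L(F) = 2 - (-3)/(-12) = 2 - (-3)*(-1)/12 = 2 - 1*1/4 = 2 - 1/4 = 7/4)
n = -70 (n = 7*(-6 - 4) = 7*(-10) = -70)
L(N(-4, C))*(n + U) = 7*(-70 + 53/3)/4 = (7/4)*(-157/3) = -1099/12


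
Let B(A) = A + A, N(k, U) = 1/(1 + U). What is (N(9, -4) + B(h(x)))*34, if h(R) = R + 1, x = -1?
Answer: -34/3 ≈ -11.333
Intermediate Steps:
h(R) = 1 + R
B(A) = 2*A
(N(9, -4) + B(h(x)))*34 = (1/(1 - 4) + 2*(1 - 1))*34 = (1/(-3) + 2*0)*34 = (-1/3 + 0)*34 = -1/3*34 = -34/3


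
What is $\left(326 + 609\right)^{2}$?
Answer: $874225$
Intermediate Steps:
$\left(326 + 609\right)^{2} = 935^{2} = 874225$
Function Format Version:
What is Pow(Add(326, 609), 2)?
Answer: 874225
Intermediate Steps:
Pow(Add(326, 609), 2) = Pow(935, 2) = 874225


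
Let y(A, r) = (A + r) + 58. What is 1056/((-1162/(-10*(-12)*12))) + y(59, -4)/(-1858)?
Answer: -1412740213/1079498 ≈ -1308.7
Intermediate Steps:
y(A, r) = 58 + A + r
1056/((-1162/(-10*(-12)*12))) + y(59, -4)/(-1858) = 1056/((-1162/(-10*(-12)*12))) + (58 + 59 - 4)/(-1858) = 1056/((-1162/(120*12))) + 113*(-1/1858) = 1056/((-1162/1440)) - 113/1858 = 1056/((-1162*1/1440)) - 113/1858 = 1056/(-581/720) - 113/1858 = 1056*(-720/581) - 113/1858 = -760320/581 - 113/1858 = -1412740213/1079498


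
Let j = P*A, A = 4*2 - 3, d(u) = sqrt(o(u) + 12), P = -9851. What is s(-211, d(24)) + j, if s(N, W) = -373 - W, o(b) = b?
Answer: -49634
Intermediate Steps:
d(u) = sqrt(12 + u) (d(u) = sqrt(u + 12) = sqrt(12 + u))
A = 5 (A = 8 - 3 = 5)
j = -49255 (j = -9851*5 = -49255)
s(-211, d(24)) + j = (-373 - sqrt(12 + 24)) - 49255 = (-373 - sqrt(36)) - 49255 = (-373 - 1*6) - 49255 = (-373 - 6) - 49255 = -379 - 49255 = -49634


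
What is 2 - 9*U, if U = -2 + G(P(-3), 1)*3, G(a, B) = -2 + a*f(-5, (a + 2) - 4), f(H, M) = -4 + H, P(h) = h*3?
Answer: -2113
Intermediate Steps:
P(h) = 3*h
G(a, B) = -2 - 9*a (G(a, B) = -2 + a*(-4 - 5) = -2 + a*(-9) = -2 - 9*a)
U = 235 (U = -2 + (-2 - 27*(-3))*3 = -2 + (-2 - 9*(-9))*3 = -2 + (-2 + 81)*3 = -2 + 79*3 = -2 + 237 = 235)
2 - 9*U = 2 - 9*235 = 2 - 2115 = -2113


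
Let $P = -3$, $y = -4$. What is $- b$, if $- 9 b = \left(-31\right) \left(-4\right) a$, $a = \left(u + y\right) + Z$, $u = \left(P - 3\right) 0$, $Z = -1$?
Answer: $- \frac{620}{9} \approx -68.889$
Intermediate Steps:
$u = 0$ ($u = \left(-3 - 3\right) 0 = \left(-6\right) 0 = 0$)
$a = -5$ ($a = \left(0 - 4\right) - 1 = -4 - 1 = -5$)
$b = \frac{620}{9}$ ($b = - \frac{\left(-31\right) \left(-4\right) \left(-5\right)}{9} = - \frac{124 \left(-5\right)}{9} = \left(- \frac{1}{9}\right) \left(-620\right) = \frac{620}{9} \approx 68.889$)
$- b = \left(-1\right) \frac{620}{9} = - \frac{620}{9}$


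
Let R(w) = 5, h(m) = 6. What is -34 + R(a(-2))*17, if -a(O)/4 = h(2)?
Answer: 51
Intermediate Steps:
a(O) = -24 (a(O) = -4*6 = -24)
-34 + R(a(-2))*17 = -34 + 5*17 = -34 + 85 = 51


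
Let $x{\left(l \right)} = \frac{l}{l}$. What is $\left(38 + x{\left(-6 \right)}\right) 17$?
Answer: $663$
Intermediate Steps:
$x{\left(l \right)} = 1$
$\left(38 + x{\left(-6 \right)}\right) 17 = \left(38 + 1\right) 17 = 39 \cdot 17 = 663$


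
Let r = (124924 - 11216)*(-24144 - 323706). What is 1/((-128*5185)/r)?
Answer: 988833195/16592 ≈ 59597.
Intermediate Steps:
r = -39553327800 (r = 113708*(-347850) = -39553327800)
1/((-128*5185)/r) = 1/(-128*5185/(-39553327800)) = 1/(-663680*(-1/39553327800)) = 1/(16592/988833195) = 988833195/16592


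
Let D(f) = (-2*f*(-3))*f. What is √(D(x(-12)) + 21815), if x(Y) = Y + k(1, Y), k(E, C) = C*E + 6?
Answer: √23759 ≈ 154.14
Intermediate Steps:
k(E, C) = 6 + C*E
x(Y) = 6 + 2*Y (x(Y) = Y + (6 + Y*1) = Y + (6 + Y) = 6 + 2*Y)
D(f) = 6*f² (D(f) = (6*f)*f = 6*f²)
√(D(x(-12)) + 21815) = √(6*(6 + 2*(-12))² + 21815) = √(6*(6 - 24)² + 21815) = √(6*(-18)² + 21815) = √(6*324 + 21815) = √(1944 + 21815) = √23759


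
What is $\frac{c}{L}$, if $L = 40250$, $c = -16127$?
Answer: $- \frac{16127}{40250} \approx -0.40067$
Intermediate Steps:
$\frac{c}{L} = - \frac{16127}{40250}$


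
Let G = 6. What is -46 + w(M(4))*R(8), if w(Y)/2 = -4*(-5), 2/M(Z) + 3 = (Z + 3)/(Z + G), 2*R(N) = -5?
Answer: -146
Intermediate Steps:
R(N) = -5/2 (R(N) = (½)*(-5) = -5/2)
M(Z) = 2/(-3 + (3 + Z)/(6 + Z)) (M(Z) = 2/(-3 + (Z + 3)/(Z + 6)) = 2/(-3 + (3 + Z)/(6 + Z)))
w(Y) = 40 (w(Y) = 2*(-4*(-5)) = 2*20 = 40)
-46 + w(M(4))*R(8) = -46 + 40*(-5/2) = -46 - 100 = -146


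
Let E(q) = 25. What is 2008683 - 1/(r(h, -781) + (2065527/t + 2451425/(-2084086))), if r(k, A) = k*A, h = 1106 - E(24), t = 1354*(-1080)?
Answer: 141372549817415507857/70380717025699 ≈ 2.0087e+6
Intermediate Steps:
t = -1462320
h = 1081 (h = 1106 - 1*25 = 1106 - 25 = 1081)
r(k, A) = A*k
2008683 - 1/(r(h, -781) + (2065527/t + 2451425/(-2084086))) = 2008683 - 1/(-781*1081 + (2065527/(-1462320) + 2451425/(-2084086))) = 2008683 - 1/(-844261 + (2065527*(-1/1462320) + 2451425*(-1/2084086))) = 2008683 - 1/(-844261 + (-113/80 - 2451425/2084086)) = 2008683 - 1/(-844261 - 215807859/83363440) = 2008683 - 1/(-70380717025699/83363440) = 2008683 - 1*(-83363440/70380717025699) = 2008683 + 83363440/70380717025699 = 141372549817415507857/70380717025699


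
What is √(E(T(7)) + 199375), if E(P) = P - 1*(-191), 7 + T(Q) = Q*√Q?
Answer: √(199559 + 7*√7) ≈ 446.74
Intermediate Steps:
T(Q) = -7 + Q^(3/2) (T(Q) = -7 + Q*√Q = -7 + Q^(3/2))
E(P) = 191 + P (E(P) = P + 191 = 191 + P)
√(E(T(7)) + 199375) = √((191 + (-7 + 7^(3/2))) + 199375) = √((191 + (-7 + 7*√7)) + 199375) = √((184 + 7*√7) + 199375) = √(199559 + 7*√7)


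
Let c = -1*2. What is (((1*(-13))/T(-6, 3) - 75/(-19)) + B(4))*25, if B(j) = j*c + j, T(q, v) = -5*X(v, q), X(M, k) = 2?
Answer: 1185/38 ≈ 31.184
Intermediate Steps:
c = -2
T(q, v) = -10 (T(q, v) = -5*2 = -10)
B(j) = -j (B(j) = j*(-2) + j = -2*j + j = -j)
(((1*(-13))/T(-6, 3) - 75/(-19)) + B(4))*25 = (((1*(-13))/(-10) - 75/(-19)) - 1*4)*25 = ((-13*(-⅒) - 75*(-1/19)) - 4)*25 = ((13/10 + 75/19) - 4)*25 = (997/190 - 4)*25 = (237/190)*25 = 1185/38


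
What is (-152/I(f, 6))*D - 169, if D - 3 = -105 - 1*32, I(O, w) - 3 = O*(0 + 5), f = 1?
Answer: 2377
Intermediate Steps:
I(O, w) = 3 + 5*O (I(O, w) = 3 + O*(0 + 5) = 3 + O*5 = 3 + 5*O)
D = -134 (D = 3 + (-105 - 1*32) = 3 + (-105 - 32) = 3 - 137 = -134)
(-152/I(f, 6))*D - 169 = -152/(3 + 5*1)*(-134) - 169 = -152/(3 + 5)*(-134) - 169 = -152/8*(-134) - 169 = -152*⅛*(-134) - 169 = -19*(-134) - 169 = 2546 - 169 = 2377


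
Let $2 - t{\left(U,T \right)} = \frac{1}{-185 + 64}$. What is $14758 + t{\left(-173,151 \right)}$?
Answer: $\frac{1785961}{121} \approx 14760.0$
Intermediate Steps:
$t{\left(U,T \right)} = \frac{243}{121}$ ($t{\left(U,T \right)} = 2 - \frac{1}{-185 + 64} = 2 - \frac{1}{-121} = 2 - - \frac{1}{121} = 2 + \frac{1}{121} = \frac{243}{121}$)
$14758 + t{\left(-173,151 \right)} = 14758 + \frac{243}{121} = \frac{1785961}{121}$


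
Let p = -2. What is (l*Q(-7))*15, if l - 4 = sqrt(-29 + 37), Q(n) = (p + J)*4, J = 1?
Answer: -240 - 120*sqrt(2) ≈ -409.71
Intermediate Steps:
Q(n) = -4 (Q(n) = (-2 + 1)*4 = -1*4 = -4)
l = 4 + 2*sqrt(2) (l = 4 + sqrt(-29 + 37) = 4 + sqrt(8) = 4 + 2*sqrt(2) ≈ 6.8284)
(l*Q(-7))*15 = ((4 + 2*sqrt(2))*(-4))*15 = (-16 - 8*sqrt(2))*15 = -240 - 120*sqrt(2)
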